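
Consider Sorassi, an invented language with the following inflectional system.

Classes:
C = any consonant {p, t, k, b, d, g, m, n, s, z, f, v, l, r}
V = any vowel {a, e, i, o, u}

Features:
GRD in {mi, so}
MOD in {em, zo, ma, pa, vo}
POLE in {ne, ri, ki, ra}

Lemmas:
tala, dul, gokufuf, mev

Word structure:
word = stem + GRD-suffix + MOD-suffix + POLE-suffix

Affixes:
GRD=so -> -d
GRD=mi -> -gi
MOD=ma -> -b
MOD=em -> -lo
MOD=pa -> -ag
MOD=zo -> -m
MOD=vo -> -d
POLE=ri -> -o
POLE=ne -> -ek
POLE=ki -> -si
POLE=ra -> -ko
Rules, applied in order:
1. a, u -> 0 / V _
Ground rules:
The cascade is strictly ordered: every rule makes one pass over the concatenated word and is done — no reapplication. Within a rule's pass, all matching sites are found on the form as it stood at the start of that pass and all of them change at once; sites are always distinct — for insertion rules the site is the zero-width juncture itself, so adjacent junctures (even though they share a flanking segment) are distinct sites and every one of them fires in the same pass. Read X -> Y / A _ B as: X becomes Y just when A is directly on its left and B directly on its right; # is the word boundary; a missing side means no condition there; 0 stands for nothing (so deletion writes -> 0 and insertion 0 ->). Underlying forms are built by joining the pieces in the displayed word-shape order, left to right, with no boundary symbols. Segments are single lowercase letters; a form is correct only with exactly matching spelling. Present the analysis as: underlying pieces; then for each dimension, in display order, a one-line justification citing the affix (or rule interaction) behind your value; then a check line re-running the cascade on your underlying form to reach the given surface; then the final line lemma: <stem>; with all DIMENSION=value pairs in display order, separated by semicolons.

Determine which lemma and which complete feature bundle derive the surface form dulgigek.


underlying: dul-gi-ag-ek
GRD=mi - signalled by the affix -gi
MOD=pa - signalled by the affix -ag
POLE=ne - signalled by the affix -ek
check: dulgiagek -> dulgigek
lemma: dul; GRD=mi; MOD=pa; POLE=ne


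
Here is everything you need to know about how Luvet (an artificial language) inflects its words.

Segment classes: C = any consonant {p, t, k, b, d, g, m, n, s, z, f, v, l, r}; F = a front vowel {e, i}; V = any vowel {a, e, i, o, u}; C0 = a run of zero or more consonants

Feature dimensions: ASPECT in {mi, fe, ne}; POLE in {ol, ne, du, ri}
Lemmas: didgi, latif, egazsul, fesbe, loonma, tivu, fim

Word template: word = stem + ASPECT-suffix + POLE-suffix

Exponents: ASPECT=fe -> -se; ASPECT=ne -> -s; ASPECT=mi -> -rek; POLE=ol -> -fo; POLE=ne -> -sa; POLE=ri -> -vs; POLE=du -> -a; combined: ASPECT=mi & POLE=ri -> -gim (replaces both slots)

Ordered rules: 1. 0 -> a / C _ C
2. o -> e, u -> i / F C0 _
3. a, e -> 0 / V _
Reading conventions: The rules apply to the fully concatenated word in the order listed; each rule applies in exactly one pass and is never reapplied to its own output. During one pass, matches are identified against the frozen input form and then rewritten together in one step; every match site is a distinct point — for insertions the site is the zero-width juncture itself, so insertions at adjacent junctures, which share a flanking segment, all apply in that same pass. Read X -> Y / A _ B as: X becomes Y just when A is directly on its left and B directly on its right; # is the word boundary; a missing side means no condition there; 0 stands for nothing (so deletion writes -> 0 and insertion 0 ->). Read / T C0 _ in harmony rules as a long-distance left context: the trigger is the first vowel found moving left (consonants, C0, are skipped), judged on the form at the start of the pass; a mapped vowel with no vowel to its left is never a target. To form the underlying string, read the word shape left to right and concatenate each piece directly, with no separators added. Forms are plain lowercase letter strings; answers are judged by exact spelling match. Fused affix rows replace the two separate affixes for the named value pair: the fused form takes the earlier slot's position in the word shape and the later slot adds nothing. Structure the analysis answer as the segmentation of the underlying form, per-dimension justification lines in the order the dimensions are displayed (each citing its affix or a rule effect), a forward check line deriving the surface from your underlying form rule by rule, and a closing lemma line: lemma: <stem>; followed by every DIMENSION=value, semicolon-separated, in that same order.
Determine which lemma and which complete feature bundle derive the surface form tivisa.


underlying: tivu-s-a
ASPECT=ne - signalled by the affix -s
POLE=du - signalled by the affix -a
check: tivusa -> tivusa -> tivisa -> tivisa
lemma: tivu; ASPECT=ne; POLE=du


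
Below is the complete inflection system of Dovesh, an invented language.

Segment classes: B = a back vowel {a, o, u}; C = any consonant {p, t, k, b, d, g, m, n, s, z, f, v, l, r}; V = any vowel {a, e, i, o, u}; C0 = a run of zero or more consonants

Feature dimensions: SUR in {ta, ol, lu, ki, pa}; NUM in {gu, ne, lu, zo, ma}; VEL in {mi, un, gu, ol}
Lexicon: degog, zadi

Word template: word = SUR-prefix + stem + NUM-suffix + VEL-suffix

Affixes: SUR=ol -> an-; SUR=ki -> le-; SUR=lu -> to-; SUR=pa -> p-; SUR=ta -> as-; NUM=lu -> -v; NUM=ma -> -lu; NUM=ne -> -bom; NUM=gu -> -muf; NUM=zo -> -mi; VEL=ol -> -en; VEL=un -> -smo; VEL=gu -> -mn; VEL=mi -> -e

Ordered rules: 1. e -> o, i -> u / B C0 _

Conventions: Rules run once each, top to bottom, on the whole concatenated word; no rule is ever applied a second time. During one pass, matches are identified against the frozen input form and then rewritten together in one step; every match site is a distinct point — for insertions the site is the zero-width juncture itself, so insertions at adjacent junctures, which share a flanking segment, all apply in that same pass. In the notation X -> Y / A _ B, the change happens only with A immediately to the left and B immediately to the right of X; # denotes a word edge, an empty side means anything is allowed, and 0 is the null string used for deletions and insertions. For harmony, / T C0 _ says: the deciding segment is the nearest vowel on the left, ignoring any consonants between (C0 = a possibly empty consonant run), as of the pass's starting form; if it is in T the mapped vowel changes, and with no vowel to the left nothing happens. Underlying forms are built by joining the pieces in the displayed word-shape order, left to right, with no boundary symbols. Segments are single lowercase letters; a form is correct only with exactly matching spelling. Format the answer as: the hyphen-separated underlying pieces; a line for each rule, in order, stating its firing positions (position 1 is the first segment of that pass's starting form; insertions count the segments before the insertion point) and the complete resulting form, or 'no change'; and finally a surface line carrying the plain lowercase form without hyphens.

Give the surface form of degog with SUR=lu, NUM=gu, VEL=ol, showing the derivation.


underlying: to-degog-muf-en
1. e -> o, i -> u / B C0 _: fires at position(s) 4, 11: todogogmufon
surface: todogogmufon


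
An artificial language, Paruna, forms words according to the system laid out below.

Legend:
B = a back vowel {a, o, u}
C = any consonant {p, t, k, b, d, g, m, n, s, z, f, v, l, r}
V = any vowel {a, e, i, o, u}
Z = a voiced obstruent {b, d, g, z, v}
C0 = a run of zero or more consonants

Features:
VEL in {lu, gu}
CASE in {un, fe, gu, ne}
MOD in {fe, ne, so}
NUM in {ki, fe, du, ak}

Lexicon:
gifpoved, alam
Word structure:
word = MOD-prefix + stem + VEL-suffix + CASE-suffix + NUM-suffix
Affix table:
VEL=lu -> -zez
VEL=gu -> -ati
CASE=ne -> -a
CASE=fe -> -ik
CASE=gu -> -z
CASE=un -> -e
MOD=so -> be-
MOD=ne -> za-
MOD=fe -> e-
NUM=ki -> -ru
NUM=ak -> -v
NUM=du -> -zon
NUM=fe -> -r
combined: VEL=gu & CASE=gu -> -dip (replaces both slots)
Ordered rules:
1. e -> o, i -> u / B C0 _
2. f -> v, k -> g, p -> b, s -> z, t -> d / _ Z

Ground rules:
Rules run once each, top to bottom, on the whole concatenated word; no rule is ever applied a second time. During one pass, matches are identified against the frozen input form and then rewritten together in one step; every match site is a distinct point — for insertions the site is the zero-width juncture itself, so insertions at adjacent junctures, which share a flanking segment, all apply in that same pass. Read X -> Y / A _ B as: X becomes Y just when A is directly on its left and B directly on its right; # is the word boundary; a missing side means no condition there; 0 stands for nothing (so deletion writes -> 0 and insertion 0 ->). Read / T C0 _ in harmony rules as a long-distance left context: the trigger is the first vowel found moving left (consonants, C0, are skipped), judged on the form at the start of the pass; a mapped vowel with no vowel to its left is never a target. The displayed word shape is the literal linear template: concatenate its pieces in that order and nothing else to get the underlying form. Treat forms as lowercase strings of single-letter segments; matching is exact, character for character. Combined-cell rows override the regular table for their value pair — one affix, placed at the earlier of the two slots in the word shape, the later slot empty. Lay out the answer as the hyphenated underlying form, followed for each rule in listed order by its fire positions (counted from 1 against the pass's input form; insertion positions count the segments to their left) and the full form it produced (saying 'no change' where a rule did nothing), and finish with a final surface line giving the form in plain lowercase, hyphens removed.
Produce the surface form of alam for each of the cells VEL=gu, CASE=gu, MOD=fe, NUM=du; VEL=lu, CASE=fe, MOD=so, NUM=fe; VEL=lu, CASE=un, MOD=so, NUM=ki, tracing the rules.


cell VEL=gu, CASE=gu, MOD=fe, NUM=du:
underlying: e-alam-dip-zon
1. e -> o, i -> u / B C0 _: fires at position(s) 7: ealamdupzon
2. f -> v, k -> g, p -> b, s -> z, t -> d / _ Z: fires at position(s) 8: ealamdubzon
surface: ealamdubzon

cell VEL=lu, CASE=fe, MOD=so, NUM=fe:
underlying: be-alam-zez-ik-r
1. e -> o, i -> u / B C0 _: fires at position(s) 8: bealamzozikr
2. f -> v, k -> g, p -> b, s -> z, t -> d / _ Z: no change
surface: bealamzozikr

cell VEL=lu, CASE=un, MOD=so, NUM=ki:
underlying: be-alam-zez-e-ru
1. e -> o, i -> u / B C0 _: fires at position(s) 8: bealamzozeru
2. f -> v, k -> g, p -> b, s -> z, t -> d / _ Z: no change
surface: bealamzozeru


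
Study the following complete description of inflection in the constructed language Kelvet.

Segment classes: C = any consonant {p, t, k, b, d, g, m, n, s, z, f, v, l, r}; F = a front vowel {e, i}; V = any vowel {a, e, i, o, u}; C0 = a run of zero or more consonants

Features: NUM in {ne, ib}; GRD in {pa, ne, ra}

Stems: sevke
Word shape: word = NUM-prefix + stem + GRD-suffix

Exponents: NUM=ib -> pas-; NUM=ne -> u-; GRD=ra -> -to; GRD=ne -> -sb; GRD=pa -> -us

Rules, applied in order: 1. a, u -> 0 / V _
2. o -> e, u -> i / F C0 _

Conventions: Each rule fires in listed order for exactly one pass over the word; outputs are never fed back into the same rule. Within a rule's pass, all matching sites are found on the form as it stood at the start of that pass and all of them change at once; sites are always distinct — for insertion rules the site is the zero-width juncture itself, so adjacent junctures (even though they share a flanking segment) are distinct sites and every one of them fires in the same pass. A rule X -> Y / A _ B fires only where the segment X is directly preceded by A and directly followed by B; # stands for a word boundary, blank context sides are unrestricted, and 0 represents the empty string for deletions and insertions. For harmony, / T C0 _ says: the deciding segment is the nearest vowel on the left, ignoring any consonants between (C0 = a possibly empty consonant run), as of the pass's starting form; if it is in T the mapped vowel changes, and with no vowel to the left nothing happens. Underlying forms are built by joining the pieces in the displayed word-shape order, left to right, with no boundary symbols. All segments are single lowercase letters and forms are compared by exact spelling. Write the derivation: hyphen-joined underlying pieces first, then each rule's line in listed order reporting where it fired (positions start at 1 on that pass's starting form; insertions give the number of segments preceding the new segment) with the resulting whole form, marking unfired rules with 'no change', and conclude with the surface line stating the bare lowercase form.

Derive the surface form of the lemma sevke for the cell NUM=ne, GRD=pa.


underlying: u-sevke-us
1. a, u -> 0 / V _: fires at position(s) 7: usevkes
2. o -> e, u -> i / F C0 _: no change
surface: usevkes


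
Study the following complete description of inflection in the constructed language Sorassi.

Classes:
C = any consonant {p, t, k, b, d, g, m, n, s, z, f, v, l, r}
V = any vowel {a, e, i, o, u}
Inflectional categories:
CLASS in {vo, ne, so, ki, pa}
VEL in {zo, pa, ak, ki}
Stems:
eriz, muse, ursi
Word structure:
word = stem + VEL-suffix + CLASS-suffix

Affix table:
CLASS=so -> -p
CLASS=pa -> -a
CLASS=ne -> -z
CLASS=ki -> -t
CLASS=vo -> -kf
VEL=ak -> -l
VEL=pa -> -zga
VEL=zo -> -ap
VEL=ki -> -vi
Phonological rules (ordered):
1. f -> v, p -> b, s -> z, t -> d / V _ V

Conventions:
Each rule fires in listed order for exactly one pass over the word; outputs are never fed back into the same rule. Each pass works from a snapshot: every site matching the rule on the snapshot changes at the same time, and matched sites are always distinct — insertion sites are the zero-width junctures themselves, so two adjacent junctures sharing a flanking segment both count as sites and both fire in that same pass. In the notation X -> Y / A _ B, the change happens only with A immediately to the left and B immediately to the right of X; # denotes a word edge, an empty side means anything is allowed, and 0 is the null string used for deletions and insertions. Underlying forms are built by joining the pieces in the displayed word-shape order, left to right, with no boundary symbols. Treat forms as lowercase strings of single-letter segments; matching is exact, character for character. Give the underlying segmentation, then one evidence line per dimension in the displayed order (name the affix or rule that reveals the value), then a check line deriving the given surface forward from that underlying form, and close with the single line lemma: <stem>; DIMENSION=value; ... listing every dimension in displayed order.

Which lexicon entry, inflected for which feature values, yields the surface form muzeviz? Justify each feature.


underlying: muse-vi-z
CLASS=ne - signalled by the affix -z
VEL=ki - signalled by the affix -vi
check: museviz -> muzeviz
lemma: muse; CLASS=ne; VEL=ki


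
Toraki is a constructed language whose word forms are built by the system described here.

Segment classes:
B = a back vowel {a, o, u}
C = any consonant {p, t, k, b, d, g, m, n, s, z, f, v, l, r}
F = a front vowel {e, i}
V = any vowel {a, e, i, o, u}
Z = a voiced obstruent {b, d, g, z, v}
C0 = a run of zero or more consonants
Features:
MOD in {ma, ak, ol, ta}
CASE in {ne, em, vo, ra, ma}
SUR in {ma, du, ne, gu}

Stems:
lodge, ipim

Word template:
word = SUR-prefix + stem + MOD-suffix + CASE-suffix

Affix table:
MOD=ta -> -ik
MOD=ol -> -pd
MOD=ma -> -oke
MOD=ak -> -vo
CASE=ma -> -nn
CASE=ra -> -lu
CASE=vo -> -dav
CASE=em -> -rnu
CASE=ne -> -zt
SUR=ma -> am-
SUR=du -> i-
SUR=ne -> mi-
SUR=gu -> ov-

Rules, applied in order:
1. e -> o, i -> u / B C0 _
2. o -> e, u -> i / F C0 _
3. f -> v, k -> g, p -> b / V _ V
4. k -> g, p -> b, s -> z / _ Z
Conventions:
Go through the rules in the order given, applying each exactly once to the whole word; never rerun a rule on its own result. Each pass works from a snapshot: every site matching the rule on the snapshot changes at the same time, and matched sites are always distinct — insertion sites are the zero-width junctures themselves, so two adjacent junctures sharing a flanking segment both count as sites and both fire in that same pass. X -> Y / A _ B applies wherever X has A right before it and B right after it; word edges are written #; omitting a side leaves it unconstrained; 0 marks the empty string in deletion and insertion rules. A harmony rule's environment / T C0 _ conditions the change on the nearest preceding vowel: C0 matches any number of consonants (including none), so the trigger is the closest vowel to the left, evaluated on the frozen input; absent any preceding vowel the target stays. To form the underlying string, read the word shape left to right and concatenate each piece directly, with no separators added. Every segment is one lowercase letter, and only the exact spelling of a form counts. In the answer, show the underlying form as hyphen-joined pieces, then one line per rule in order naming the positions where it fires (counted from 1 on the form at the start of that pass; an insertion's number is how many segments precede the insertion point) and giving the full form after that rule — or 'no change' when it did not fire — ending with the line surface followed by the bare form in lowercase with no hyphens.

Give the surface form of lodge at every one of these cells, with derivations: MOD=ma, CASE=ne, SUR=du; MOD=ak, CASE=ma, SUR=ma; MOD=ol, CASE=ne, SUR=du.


cell MOD=ma, CASE=ne, SUR=du:
underlying: i-lodge-oke-zt
1. e -> o, i -> u / B C0 _: fires at position(s) 6, 9: ilodgookozt
2. o -> e, u -> i / F C0 _: fires at position(s) 3: iledgookozt
3. f -> v, k -> g, p -> b / V _ V: fires at position(s) 8: iledgoogozt
4. k -> g, p -> b, s -> z / _ Z: no change
surface: iledgoogozt

cell MOD=ak, CASE=ma, SUR=ma:
underlying: am-lodge-vo-nn
1. e -> o, i -> u / B C0 _: fires at position(s) 7: amlodgovonn
2. o -> e, u -> i / F C0 _: no change
3. f -> v, k -> g, p -> b / V _ V: no change
4. k -> g, p -> b, s -> z / _ Z: no change
surface: amlodgovonn

cell MOD=ol, CASE=ne, SUR=du:
underlying: i-lodge-pd-zt
1. e -> o, i -> u / B C0 _: fires at position(s) 6: ilodgopdzt
2. o -> e, u -> i / F C0 _: fires at position(s) 3: iledgopdzt
3. f -> v, k -> g, p -> b / V _ V: no change
4. k -> g, p -> b, s -> z / _ Z: fires at position(s) 7: iledgobdzt
surface: iledgobdzt


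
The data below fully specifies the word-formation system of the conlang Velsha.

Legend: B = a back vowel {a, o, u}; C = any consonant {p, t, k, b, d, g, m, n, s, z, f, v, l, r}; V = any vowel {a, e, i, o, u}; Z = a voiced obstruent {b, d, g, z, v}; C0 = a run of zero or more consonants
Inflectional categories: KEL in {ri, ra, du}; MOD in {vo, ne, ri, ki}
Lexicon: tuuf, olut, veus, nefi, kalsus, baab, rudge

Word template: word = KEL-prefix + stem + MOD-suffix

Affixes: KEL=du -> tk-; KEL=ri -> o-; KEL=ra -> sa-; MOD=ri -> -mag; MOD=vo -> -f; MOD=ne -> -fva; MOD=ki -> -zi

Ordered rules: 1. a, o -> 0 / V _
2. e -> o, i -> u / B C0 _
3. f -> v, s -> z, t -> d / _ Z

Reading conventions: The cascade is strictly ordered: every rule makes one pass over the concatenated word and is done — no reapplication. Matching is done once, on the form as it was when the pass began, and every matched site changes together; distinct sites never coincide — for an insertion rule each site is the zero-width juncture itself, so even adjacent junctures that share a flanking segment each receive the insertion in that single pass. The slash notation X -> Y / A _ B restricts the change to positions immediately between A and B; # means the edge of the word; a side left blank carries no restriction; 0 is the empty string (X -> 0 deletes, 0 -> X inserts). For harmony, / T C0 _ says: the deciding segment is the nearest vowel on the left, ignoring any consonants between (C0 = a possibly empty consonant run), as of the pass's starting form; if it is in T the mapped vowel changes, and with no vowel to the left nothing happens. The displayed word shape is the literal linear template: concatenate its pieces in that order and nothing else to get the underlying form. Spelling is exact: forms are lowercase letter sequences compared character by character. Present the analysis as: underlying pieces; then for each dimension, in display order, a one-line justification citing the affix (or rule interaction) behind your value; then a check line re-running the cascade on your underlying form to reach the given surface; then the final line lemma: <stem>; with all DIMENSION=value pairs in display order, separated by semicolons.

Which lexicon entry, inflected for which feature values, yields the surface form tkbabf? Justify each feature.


underlying: tk-baab-f
KEL=du - signalled by the affix tk-
MOD=vo - signalled by the affix -f
check: tkbaabf -> tkbabf -> tkbabf -> tkbabf
lemma: baab; KEL=du; MOD=vo


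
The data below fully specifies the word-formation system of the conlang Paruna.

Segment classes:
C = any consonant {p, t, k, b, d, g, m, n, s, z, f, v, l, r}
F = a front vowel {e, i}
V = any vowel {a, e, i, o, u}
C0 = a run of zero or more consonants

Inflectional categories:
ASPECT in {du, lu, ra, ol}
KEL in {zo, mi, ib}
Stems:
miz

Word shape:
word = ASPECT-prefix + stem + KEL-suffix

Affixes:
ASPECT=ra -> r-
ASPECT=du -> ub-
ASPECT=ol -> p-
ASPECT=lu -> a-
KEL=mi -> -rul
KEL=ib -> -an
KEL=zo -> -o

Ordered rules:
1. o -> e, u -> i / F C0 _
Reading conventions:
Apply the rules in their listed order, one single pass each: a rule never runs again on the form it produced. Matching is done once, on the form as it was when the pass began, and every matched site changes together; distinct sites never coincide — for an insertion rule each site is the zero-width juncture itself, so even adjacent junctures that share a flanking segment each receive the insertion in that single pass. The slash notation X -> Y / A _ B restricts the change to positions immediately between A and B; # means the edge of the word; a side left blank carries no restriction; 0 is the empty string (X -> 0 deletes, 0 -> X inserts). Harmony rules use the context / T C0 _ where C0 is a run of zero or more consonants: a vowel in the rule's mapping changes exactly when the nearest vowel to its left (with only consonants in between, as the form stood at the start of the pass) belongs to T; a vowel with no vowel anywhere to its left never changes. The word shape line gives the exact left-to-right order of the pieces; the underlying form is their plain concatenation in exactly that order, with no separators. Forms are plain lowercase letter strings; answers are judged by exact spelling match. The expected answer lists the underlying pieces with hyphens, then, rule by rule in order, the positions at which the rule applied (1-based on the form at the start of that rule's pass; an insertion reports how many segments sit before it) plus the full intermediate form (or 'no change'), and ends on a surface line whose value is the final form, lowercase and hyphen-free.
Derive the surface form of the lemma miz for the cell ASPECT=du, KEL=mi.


underlying: ub-miz-rul
1. o -> e, u -> i / F C0 _: fires at position(s) 7: ubmizril
surface: ubmizril


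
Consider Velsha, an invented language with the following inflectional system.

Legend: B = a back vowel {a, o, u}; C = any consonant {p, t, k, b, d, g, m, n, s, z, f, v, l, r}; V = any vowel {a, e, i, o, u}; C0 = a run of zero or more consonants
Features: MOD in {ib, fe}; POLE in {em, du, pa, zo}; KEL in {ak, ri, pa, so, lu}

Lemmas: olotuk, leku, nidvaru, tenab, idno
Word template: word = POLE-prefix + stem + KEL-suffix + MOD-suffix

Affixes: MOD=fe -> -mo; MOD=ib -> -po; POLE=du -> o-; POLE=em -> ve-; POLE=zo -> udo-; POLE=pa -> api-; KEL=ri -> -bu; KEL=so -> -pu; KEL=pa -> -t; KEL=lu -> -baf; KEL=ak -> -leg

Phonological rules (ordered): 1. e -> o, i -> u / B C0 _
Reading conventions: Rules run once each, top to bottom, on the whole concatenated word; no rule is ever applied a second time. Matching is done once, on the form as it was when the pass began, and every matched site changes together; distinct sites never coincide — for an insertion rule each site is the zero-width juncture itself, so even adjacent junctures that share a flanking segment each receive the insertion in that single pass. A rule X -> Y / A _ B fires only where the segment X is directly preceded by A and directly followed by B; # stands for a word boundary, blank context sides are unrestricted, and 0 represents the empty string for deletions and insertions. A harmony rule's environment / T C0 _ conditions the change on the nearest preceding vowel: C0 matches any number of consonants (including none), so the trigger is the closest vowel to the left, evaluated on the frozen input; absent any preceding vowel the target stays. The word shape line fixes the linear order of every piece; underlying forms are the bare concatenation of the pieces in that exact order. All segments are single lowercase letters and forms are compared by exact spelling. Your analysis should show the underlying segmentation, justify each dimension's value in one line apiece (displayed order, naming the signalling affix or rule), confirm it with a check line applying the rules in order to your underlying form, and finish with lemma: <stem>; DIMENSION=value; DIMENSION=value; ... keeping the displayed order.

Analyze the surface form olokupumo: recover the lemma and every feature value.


underlying: o-leku-pu-mo
MOD=fe - signalled by the affix -mo
POLE=du - signalled by the affix o-
KEL=so - signalled by the affix -pu
check: olekupumo -> olokupumo
lemma: leku; MOD=fe; POLE=du; KEL=so


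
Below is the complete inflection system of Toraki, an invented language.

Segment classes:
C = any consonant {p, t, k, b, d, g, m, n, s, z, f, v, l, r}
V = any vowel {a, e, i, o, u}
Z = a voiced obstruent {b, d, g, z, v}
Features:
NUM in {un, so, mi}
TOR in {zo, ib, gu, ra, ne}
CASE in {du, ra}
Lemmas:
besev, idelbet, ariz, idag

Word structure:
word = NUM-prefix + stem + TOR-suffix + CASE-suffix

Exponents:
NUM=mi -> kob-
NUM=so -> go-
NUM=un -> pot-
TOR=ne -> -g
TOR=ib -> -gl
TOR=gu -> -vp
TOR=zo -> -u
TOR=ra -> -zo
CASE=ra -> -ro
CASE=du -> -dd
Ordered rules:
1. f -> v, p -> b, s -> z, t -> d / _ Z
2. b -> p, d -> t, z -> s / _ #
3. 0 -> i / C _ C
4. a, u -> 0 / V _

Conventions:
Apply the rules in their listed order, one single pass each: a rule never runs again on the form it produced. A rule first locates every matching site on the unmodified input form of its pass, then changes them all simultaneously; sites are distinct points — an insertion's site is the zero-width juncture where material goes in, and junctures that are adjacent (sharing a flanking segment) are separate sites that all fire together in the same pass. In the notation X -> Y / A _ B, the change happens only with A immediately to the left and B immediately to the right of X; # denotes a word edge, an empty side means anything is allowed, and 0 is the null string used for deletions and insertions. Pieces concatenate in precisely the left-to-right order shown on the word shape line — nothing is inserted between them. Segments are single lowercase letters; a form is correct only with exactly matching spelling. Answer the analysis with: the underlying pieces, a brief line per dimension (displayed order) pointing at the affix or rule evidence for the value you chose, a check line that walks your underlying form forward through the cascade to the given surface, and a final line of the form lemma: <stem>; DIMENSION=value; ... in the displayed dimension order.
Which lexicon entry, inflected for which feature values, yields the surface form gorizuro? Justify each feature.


underlying: go-ariz-u-ro
NUM=so - signalled by the affix go-
TOR=zo - signalled by the affix -u
CASE=ra - signalled by the affix -ro
check: goarizuro -> goarizuro -> goarizuro -> goarizuro -> gorizuro
lemma: ariz; NUM=so; TOR=zo; CASE=ra


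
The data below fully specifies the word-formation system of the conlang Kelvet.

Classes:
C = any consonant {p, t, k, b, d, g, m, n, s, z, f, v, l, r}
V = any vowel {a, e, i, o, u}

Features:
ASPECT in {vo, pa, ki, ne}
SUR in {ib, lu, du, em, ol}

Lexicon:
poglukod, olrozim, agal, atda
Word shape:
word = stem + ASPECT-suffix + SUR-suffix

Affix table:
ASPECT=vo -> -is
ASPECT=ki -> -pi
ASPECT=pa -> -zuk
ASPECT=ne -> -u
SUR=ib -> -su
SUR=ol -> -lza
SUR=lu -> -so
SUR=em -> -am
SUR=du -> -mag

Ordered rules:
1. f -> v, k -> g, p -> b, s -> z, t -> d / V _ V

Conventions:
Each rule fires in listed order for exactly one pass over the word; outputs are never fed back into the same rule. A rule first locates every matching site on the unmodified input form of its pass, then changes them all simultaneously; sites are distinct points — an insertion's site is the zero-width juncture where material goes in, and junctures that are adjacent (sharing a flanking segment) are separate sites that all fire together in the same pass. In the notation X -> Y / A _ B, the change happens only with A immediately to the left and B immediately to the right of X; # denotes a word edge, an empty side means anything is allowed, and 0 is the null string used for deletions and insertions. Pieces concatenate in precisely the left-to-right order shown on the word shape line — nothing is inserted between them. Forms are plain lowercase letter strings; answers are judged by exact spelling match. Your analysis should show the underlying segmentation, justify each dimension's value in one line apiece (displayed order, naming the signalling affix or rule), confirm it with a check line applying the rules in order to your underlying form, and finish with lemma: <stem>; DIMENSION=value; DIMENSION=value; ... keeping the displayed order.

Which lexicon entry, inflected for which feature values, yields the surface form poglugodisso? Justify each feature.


underlying: poglukod-is-so
ASPECT=vo - signalled by the affix -is
SUR=lu - signalled by the affix -so
check: poglukodisso -> poglugodisso
lemma: poglukod; ASPECT=vo; SUR=lu


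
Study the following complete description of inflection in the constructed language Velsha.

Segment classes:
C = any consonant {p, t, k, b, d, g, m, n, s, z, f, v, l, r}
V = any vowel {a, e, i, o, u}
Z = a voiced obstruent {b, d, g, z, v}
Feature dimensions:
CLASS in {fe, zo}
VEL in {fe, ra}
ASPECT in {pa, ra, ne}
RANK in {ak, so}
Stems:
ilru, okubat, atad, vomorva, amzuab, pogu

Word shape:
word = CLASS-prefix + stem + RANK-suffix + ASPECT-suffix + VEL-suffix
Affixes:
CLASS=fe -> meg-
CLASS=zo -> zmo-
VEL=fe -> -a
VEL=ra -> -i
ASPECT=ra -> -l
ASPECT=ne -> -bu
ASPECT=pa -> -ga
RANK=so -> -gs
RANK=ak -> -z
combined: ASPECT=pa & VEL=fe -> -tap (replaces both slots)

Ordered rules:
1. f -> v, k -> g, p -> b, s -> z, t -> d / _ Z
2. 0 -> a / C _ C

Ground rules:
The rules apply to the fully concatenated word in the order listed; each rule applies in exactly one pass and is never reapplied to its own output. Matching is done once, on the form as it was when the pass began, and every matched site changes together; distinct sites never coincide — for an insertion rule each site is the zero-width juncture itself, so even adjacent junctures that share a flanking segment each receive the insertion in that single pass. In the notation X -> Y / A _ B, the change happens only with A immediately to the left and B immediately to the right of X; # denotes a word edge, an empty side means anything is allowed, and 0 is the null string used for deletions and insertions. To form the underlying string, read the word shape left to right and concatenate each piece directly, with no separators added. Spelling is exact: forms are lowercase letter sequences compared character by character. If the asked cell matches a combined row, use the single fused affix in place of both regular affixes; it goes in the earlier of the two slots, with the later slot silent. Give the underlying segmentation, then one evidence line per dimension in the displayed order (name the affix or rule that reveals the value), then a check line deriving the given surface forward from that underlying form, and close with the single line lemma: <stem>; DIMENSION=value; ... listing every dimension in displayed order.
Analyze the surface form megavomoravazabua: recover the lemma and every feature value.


underlying: meg-vomorva-z-bu-a
CLASS=fe - signalled by the affix meg-
VEL=fe - signalled by the affix -a
ASPECT=ne - signalled by the affix -bu
RANK=ak - signalled by the affix -z
check: megvomorvazbua -> megvomorvazbua -> megavomoravazabua
lemma: vomorva; CLASS=fe; VEL=fe; ASPECT=ne; RANK=ak


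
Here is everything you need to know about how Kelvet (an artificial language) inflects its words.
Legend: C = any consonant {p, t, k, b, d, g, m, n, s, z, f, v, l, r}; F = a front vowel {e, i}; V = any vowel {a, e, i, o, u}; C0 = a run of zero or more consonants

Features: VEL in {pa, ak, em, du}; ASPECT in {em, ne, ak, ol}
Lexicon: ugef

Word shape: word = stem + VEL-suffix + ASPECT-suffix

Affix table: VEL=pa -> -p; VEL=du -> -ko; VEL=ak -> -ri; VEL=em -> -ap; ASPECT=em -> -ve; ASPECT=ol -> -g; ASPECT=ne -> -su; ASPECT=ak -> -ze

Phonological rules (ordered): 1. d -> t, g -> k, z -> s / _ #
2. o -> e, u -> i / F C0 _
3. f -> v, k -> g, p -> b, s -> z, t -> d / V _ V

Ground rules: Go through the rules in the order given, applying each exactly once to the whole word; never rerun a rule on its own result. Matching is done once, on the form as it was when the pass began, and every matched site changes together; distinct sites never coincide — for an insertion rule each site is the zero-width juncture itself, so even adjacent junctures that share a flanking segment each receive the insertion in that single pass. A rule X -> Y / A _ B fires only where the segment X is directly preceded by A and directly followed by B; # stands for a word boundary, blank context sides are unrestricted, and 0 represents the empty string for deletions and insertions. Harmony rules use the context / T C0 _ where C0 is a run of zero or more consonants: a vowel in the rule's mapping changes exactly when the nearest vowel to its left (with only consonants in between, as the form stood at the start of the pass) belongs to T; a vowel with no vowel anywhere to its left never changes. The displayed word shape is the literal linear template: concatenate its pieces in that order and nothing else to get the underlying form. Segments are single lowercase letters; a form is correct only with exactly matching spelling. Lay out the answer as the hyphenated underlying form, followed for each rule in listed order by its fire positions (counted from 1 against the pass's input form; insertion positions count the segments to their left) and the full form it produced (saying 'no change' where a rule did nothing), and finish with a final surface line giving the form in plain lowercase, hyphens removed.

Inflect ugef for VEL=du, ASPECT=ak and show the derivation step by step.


underlying: ugef-ko-ze
1. d -> t, g -> k, z -> s / _ #: no change
2. o -> e, u -> i / F C0 _: fires at position(s) 6: ugefkeze
3. f -> v, k -> g, p -> b, s -> z, t -> d / V _ V: no change
surface: ugefkeze


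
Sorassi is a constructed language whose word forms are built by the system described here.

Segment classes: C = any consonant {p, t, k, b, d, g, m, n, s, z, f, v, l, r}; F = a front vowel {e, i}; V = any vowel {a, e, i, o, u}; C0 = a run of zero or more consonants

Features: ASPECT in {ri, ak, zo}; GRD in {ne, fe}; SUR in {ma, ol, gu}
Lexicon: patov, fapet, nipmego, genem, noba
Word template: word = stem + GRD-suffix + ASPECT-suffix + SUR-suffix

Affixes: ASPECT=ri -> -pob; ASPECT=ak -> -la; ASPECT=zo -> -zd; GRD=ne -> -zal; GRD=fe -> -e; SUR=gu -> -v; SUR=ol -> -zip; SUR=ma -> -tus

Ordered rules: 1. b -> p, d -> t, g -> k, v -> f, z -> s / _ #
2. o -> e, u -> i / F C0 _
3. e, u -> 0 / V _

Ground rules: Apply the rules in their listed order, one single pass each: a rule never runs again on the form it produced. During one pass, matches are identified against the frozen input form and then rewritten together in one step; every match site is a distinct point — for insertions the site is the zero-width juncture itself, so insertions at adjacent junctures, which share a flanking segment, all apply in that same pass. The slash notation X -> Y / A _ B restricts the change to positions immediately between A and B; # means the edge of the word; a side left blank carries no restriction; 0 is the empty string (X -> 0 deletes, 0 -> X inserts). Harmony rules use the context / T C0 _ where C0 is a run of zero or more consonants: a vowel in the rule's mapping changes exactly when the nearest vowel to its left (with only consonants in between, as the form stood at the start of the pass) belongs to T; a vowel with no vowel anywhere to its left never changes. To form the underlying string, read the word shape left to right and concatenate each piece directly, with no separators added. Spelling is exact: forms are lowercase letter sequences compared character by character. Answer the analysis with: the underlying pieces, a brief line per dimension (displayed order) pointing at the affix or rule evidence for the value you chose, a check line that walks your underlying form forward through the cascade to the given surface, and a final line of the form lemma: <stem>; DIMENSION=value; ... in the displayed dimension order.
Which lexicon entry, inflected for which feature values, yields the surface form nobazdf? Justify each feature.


underlying: noba-e-zd-v
ASPECT=zo - signalled by the affix -zd
GRD=fe - signalled by the affix -e
SUR=gu - signalled by the affix -v
check: nobaezdv -> nobaezdf -> nobaezdf -> nobazdf
lemma: noba; ASPECT=zo; GRD=fe; SUR=gu


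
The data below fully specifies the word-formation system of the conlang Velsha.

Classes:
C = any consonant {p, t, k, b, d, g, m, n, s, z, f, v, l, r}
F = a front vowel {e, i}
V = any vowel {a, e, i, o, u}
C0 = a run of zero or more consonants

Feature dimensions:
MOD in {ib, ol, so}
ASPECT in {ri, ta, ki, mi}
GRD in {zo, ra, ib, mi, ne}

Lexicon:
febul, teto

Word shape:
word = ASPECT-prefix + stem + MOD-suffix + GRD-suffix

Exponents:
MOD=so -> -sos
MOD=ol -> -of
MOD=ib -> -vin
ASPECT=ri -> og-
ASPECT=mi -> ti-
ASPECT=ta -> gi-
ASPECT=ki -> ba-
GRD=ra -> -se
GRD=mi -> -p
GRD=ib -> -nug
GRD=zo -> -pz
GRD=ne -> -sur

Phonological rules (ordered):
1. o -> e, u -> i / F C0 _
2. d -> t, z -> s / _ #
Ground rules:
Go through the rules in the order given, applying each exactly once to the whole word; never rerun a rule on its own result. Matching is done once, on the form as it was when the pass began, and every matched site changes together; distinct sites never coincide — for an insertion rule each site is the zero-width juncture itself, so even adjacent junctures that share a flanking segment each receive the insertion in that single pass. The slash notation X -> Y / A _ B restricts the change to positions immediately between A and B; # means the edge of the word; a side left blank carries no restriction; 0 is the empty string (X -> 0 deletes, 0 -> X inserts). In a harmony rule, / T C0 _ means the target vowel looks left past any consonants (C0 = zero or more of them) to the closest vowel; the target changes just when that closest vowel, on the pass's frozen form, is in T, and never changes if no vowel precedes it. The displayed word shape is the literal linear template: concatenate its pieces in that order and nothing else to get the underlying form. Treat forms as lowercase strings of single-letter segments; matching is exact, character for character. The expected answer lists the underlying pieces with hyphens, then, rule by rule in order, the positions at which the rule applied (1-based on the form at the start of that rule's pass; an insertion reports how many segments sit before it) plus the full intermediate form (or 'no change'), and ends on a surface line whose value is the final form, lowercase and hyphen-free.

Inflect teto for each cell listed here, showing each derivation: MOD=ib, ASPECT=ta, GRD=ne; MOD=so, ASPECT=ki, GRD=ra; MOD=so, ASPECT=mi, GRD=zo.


cell MOD=ib, ASPECT=ta, GRD=ne:
underlying: gi-teto-vin-sur
1. o -> e, u -> i / F C0 _: fires at position(s) 6, 11: gitetevinsir
2. d -> t, z -> s / _ #: no change
surface: gitetevinsir

cell MOD=so, ASPECT=ki, GRD=ra:
underlying: ba-teto-sos-se
1. o -> e, u -> i / F C0 _: fires at position(s) 6: batetesosse
2. d -> t, z -> s / _ #: no change
surface: batetesosse

cell MOD=so, ASPECT=mi, GRD=zo:
underlying: ti-teto-sos-pz
1. o -> e, u -> i / F C0 _: fires at position(s) 6: titetesospz
2. d -> t, z -> s / _ #: fires at position(s) 11: titetesosps
surface: titetesosps
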